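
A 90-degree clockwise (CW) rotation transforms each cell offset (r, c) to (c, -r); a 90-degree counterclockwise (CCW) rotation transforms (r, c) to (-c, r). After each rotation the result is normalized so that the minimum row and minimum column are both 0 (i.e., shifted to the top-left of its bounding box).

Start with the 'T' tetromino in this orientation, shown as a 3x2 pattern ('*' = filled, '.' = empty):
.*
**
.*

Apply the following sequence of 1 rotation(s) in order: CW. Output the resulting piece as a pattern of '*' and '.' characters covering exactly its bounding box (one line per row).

Answer: .*.
***

Derivation:
Start:
.*
**
.*
After rotation 1 (CW):
.*.
***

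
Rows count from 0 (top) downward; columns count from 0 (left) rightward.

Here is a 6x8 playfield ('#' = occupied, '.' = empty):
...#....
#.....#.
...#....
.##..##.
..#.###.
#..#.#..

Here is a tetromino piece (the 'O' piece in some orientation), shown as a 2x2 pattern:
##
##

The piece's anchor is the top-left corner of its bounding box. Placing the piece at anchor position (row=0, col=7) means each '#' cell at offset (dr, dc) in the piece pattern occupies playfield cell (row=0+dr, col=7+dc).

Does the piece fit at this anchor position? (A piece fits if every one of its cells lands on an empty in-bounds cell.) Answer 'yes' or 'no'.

Check each piece cell at anchor (0, 7):
  offset (0,0) -> (0,7): empty -> OK
  offset (0,1) -> (0,8): out of bounds -> FAIL
  offset (1,0) -> (1,7): empty -> OK
  offset (1,1) -> (1,8): out of bounds -> FAIL
All cells valid: no

Answer: no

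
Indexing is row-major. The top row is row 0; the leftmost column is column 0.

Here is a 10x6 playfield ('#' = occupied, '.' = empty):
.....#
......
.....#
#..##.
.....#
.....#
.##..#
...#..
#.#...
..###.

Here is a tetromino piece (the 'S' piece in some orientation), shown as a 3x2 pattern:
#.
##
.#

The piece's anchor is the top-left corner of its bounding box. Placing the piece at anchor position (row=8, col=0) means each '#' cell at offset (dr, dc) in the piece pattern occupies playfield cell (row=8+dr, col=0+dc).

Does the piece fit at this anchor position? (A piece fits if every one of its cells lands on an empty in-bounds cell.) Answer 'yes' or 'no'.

Check each piece cell at anchor (8, 0):
  offset (0,0) -> (8,0): occupied ('#') -> FAIL
  offset (1,0) -> (9,0): empty -> OK
  offset (1,1) -> (9,1): empty -> OK
  offset (2,1) -> (10,1): out of bounds -> FAIL
All cells valid: no

Answer: no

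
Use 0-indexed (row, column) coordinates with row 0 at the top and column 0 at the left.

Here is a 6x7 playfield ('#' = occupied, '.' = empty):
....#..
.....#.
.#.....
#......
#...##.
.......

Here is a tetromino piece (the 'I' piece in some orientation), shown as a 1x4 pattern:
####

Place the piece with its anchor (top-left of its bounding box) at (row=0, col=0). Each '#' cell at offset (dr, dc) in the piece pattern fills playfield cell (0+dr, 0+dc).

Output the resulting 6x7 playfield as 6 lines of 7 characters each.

Fill (0+0,0+0) = (0,0)
Fill (0+0,0+1) = (0,1)
Fill (0+0,0+2) = (0,2)
Fill (0+0,0+3) = (0,3)

Answer: #####..
.....#.
.#.....
#......
#...##.
.......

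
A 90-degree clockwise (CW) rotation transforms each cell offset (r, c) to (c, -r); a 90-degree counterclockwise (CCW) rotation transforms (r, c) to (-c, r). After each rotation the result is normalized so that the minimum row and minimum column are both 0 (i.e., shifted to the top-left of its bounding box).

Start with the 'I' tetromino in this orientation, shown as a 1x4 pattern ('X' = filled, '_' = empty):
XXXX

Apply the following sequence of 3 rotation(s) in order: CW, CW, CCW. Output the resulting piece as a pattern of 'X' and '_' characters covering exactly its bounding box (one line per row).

Answer: X
X
X
X

Derivation:
Start:
XXXX
After rotation 1 (CW):
X
X
X
X
After rotation 2 (CW):
XXXX
After rotation 3 (CCW):
X
X
X
X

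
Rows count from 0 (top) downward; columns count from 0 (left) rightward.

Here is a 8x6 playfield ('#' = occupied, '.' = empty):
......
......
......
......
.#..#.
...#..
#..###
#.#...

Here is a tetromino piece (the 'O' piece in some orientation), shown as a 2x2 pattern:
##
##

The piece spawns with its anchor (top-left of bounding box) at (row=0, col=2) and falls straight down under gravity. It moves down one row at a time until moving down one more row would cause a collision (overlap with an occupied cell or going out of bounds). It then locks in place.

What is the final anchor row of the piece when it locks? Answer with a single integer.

Spawn at (row=0, col=2). Try each row:
  row 0: fits
  row 1: fits
  row 2: fits
  row 3: fits
  row 4: blocked -> lock at row 3

Answer: 3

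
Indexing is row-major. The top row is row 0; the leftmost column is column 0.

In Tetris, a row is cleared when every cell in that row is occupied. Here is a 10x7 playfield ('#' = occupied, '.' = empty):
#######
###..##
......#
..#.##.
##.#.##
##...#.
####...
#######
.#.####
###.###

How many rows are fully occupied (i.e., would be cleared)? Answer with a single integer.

Check each row:
  row 0: 0 empty cells -> FULL (clear)
  row 1: 2 empty cells -> not full
  row 2: 6 empty cells -> not full
  row 3: 4 empty cells -> not full
  row 4: 2 empty cells -> not full
  row 5: 4 empty cells -> not full
  row 6: 3 empty cells -> not full
  row 7: 0 empty cells -> FULL (clear)
  row 8: 2 empty cells -> not full
  row 9: 1 empty cell -> not full
Total rows cleared: 2

Answer: 2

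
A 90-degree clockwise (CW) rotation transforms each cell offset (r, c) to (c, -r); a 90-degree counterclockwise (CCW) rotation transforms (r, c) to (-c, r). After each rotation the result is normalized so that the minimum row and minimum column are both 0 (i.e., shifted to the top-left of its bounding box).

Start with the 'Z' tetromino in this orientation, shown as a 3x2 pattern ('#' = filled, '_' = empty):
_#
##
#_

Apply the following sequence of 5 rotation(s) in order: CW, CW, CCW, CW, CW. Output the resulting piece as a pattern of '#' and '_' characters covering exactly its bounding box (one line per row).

Answer: ##_
_##

Derivation:
Start:
_#
##
#_
After rotation 1 (CW):
##_
_##
After rotation 2 (CW):
_#
##
#_
After rotation 3 (CCW):
##_
_##
After rotation 4 (CW):
_#
##
#_
After rotation 5 (CW):
##_
_##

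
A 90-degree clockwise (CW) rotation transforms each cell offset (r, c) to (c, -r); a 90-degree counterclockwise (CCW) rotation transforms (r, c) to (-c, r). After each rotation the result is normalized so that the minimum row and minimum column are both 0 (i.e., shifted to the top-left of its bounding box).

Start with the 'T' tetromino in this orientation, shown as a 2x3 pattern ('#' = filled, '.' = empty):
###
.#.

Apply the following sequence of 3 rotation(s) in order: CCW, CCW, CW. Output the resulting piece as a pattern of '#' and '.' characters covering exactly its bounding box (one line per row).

Start:
###
.#.
After rotation 1 (CCW):
#.
##
#.
After rotation 2 (CCW):
.#.
###
After rotation 3 (CW):
#.
##
#.

Answer: #.
##
#.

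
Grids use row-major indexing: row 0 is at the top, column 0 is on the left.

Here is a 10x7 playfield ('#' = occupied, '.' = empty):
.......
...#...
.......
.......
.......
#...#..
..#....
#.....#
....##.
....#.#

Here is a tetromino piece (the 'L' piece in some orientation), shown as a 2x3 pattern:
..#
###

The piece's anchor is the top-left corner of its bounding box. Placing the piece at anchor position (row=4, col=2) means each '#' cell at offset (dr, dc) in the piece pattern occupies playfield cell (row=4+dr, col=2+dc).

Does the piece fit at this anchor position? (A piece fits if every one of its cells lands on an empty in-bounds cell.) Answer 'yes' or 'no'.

Check each piece cell at anchor (4, 2):
  offset (0,2) -> (4,4): empty -> OK
  offset (1,0) -> (5,2): empty -> OK
  offset (1,1) -> (5,3): empty -> OK
  offset (1,2) -> (5,4): occupied ('#') -> FAIL
All cells valid: no

Answer: no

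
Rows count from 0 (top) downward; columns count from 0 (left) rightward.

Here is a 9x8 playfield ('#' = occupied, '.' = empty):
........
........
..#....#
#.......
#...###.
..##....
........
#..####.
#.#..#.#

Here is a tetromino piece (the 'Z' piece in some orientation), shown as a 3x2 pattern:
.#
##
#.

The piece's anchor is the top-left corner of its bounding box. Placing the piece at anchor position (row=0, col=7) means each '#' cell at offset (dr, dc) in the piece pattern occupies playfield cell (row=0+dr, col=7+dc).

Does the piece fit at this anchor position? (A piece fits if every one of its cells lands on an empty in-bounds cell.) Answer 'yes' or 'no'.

Answer: no

Derivation:
Check each piece cell at anchor (0, 7):
  offset (0,1) -> (0,8): out of bounds -> FAIL
  offset (1,0) -> (1,7): empty -> OK
  offset (1,1) -> (1,8): out of bounds -> FAIL
  offset (2,0) -> (2,7): occupied ('#') -> FAIL
All cells valid: no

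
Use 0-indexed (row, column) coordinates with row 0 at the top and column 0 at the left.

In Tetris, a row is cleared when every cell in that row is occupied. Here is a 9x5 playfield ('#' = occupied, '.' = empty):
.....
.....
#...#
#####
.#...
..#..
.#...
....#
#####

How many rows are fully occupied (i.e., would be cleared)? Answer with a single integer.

Answer: 2

Derivation:
Check each row:
  row 0: 5 empty cells -> not full
  row 1: 5 empty cells -> not full
  row 2: 3 empty cells -> not full
  row 3: 0 empty cells -> FULL (clear)
  row 4: 4 empty cells -> not full
  row 5: 4 empty cells -> not full
  row 6: 4 empty cells -> not full
  row 7: 4 empty cells -> not full
  row 8: 0 empty cells -> FULL (clear)
Total rows cleared: 2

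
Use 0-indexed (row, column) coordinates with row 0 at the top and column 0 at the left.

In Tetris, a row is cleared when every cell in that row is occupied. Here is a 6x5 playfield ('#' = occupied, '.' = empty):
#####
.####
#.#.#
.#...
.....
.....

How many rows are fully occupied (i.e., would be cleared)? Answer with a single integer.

Answer: 1

Derivation:
Check each row:
  row 0: 0 empty cells -> FULL (clear)
  row 1: 1 empty cell -> not full
  row 2: 2 empty cells -> not full
  row 3: 4 empty cells -> not full
  row 4: 5 empty cells -> not full
  row 5: 5 empty cells -> not full
Total rows cleared: 1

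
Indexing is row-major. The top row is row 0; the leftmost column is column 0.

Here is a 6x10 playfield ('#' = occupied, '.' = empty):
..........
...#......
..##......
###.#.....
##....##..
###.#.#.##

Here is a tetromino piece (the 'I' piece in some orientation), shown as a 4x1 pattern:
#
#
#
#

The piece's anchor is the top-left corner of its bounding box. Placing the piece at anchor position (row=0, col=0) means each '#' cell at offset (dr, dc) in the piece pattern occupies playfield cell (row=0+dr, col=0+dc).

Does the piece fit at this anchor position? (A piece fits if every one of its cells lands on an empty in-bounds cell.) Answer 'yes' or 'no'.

Check each piece cell at anchor (0, 0):
  offset (0,0) -> (0,0): empty -> OK
  offset (1,0) -> (1,0): empty -> OK
  offset (2,0) -> (2,0): empty -> OK
  offset (3,0) -> (3,0): occupied ('#') -> FAIL
All cells valid: no

Answer: no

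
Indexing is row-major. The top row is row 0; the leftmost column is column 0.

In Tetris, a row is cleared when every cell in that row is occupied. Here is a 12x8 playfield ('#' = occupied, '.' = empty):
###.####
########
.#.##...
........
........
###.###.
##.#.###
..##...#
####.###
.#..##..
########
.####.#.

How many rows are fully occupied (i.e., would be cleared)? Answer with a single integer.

Check each row:
  row 0: 1 empty cell -> not full
  row 1: 0 empty cells -> FULL (clear)
  row 2: 5 empty cells -> not full
  row 3: 8 empty cells -> not full
  row 4: 8 empty cells -> not full
  row 5: 2 empty cells -> not full
  row 6: 2 empty cells -> not full
  row 7: 5 empty cells -> not full
  row 8: 1 empty cell -> not full
  row 9: 5 empty cells -> not full
  row 10: 0 empty cells -> FULL (clear)
  row 11: 3 empty cells -> not full
Total rows cleared: 2

Answer: 2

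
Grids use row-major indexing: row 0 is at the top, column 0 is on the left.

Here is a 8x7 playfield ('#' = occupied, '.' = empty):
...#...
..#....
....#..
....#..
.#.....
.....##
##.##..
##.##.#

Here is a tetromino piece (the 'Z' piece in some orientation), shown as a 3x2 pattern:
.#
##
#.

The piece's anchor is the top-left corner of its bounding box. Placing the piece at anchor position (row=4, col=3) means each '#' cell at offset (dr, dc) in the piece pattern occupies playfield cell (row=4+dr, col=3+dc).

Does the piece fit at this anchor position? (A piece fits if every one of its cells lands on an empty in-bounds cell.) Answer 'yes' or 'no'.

Answer: no

Derivation:
Check each piece cell at anchor (4, 3):
  offset (0,1) -> (4,4): empty -> OK
  offset (1,0) -> (5,3): empty -> OK
  offset (1,1) -> (5,4): empty -> OK
  offset (2,0) -> (6,3): occupied ('#') -> FAIL
All cells valid: no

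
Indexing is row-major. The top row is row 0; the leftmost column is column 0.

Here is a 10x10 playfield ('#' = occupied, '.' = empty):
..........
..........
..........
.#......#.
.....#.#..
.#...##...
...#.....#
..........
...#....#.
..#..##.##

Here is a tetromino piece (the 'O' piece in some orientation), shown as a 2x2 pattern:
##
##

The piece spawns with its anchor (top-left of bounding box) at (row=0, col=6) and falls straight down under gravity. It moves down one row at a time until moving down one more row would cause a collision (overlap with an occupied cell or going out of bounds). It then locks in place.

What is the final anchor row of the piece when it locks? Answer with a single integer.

Spawn at (row=0, col=6). Try each row:
  row 0: fits
  row 1: fits
  row 2: fits
  row 3: blocked -> lock at row 2

Answer: 2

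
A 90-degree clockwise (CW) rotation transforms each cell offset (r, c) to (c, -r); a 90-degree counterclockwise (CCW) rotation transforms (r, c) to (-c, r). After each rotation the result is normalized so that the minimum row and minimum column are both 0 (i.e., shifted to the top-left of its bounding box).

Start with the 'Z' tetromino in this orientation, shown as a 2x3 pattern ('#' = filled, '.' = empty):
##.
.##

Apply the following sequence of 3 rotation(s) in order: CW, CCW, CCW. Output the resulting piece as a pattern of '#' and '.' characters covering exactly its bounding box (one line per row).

Start:
##.
.##
After rotation 1 (CW):
.#
##
#.
After rotation 2 (CCW):
##.
.##
After rotation 3 (CCW):
.#
##
#.

Answer: .#
##
#.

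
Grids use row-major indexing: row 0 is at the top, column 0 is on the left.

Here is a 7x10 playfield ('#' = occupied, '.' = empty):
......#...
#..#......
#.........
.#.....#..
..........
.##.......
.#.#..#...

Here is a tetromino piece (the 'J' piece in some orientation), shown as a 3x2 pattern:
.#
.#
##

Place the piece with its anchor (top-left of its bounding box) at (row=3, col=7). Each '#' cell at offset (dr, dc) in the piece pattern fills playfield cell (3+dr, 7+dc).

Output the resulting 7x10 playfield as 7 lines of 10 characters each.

Answer: ......#...
#..#......
#.........
.#.....##.
........#.
.##....##.
.#.#..#...

Derivation:
Fill (3+0,7+1) = (3,8)
Fill (3+1,7+1) = (4,8)
Fill (3+2,7+0) = (5,7)
Fill (3+2,7+1) = (5,8)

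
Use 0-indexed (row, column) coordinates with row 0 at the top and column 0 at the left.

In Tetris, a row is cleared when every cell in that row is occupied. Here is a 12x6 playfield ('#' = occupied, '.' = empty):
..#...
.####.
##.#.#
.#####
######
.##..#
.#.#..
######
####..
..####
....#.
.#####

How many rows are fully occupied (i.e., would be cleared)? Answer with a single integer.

Answer: 2

Derivation:
Check each row:
  row 0: 5 empty cells -> not full
  row 1: 2 empty cells -> not full
  row 2: 2 empty cells -> not full
  row 3: 1 empty cell -> not full
  row 4: 0 empty cells -> FULL (clear)
  row 5: 3 empty cells -> not full
  row 6: 4 empty cells -> not full
  row 7: 0 empty cells -> FULL (clear)
  row 8: 2 empty cells -> not full
  row 9: 2 empty cells -> not full
  row 10: 5 empty cells -> not full
  row 11: 1 empty cell -> not full
Total rows cleared: 2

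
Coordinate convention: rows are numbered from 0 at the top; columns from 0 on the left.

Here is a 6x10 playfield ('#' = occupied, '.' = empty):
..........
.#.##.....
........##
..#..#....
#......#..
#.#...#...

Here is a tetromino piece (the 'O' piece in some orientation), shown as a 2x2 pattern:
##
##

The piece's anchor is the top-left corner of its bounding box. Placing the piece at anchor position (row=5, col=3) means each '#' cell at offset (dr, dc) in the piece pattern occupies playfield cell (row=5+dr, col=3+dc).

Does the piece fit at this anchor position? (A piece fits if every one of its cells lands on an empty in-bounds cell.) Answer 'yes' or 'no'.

Answer: no

Derivation:
Check each piece cell at anchor (5, 3):
  offset (0,0) -> (5,3): empty -> OK
  offset (0,1) -> (5,4): empty -> OK
  offset (1,0) -> (6,3): out of bounds -> FAIL
  offset (1,1) -> (6,4): out of bounds -> FAIL
All cells valid: no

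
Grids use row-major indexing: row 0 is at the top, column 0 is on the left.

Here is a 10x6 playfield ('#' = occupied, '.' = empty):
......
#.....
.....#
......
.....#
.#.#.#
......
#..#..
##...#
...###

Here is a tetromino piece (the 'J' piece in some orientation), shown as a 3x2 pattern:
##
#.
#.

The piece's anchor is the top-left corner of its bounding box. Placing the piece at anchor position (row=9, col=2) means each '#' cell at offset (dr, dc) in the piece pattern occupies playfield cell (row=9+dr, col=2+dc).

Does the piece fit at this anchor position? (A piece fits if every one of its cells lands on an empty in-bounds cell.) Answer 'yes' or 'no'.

Answer: no

Derivation:
Check each piece cell at anchor (9, 2):
  offset (0,0) -> (9,2): empty -> OK
  offset (0,1) -> (9,3): occupied ('#') -> FAIL
  offset (1,0) -> (10,2): out of bounds -> FAIL
  offset (2,0) -> (11,2): out of bounds -> FAIL
All cells valid: no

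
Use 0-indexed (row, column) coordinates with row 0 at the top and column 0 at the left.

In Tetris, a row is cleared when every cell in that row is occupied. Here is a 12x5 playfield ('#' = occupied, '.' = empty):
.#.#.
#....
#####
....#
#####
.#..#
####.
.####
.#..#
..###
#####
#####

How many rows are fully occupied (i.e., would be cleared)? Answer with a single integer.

Answer: 4

Derivation:
Check each row:
  row 0: 3 empty cells -> not full
  row 1: 4 empty cells -> not full
  row 2: 0 empty cells -> FULL (clear)
  row 3: 4 empty cells -> not full
  row 4: 0 empty cells -> FULL (clear)
  row 5: 3 empty cells -> not full
  row 6: 1 empty cell -> not full
  row 7: 1 empty cell -> not full
  row 8: 3 empty cells -> not full
  row 9: 2 empty cells -> not full
  row 10: 0 empty cells -> FULL (clear)
  row 11: 0 empty cells -> FULL (clear)
Total rows cleared: 4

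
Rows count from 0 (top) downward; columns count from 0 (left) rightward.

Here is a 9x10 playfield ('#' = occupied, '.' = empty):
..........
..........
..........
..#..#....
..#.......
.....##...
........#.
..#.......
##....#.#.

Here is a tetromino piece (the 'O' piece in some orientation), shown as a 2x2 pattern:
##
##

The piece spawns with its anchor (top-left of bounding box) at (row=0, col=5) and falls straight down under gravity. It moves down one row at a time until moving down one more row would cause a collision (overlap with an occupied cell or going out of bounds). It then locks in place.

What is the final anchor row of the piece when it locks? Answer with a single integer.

Spawn at (row=0, col=5). Try each row:
  row 0: fits
  row 1: fits
  row 2: blocked -> lock at row 1

Answer: 1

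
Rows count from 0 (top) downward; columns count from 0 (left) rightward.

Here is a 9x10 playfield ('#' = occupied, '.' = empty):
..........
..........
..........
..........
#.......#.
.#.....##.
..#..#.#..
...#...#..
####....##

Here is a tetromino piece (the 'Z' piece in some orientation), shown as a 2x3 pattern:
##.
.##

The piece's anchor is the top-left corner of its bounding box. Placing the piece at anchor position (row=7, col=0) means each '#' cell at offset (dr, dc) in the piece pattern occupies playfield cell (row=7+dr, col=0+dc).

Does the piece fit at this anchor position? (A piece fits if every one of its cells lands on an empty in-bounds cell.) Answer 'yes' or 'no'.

Check each piece cell at anchor (7, 0):
  offset (0,0) -> (7,0): empty -> OK
  offset (0,1) -> (7,1): empty -> OK
  offset (1,1) -> (8,1): occupied ('#') -> FAIL
  offset (1,2) -> (8,2): occupied ('#') -> FAIL
All cells valid: no

Answer: no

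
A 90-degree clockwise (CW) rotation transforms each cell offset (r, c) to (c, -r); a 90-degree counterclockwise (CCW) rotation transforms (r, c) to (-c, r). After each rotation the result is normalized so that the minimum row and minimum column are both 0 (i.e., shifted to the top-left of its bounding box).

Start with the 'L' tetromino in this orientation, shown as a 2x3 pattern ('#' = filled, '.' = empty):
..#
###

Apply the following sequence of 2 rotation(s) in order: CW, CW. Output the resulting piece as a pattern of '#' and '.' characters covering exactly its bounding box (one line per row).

Answer: ###
#..

Derivation:
Start:
..#
###
After rotation 1 (CW):
#.
#.
##
After rotation 2 (CW):
###
#..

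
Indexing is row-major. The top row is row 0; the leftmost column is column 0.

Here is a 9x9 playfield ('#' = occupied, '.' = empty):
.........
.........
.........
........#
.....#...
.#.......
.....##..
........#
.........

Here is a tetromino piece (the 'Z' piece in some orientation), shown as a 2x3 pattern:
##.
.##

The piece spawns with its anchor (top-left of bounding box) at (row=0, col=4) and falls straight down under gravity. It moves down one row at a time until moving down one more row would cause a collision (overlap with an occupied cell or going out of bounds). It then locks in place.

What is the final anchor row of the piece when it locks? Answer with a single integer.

Spawn at (row=0, col=4). Try each row:
  row 0: fits
  row 1: fits
  row 2: fits
  row 3: blocked -> lock at row 2

Answer: 2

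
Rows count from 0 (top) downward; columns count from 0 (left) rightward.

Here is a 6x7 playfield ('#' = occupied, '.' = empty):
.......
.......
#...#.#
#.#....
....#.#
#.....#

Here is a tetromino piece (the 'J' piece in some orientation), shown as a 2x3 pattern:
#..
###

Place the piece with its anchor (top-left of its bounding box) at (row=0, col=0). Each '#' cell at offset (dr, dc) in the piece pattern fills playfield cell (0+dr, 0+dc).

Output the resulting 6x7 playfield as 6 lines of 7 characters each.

Answer: #......
###....
#...#.#
#.#....
....#.#
#.....#

Derivation:
Fill (0+0,0+0) = (0,0)
Fill (0+1,0+0) = (1,0)
Fill (0+1,0+1) = (1,1)
Fill (0+1,0+2) = (1,2)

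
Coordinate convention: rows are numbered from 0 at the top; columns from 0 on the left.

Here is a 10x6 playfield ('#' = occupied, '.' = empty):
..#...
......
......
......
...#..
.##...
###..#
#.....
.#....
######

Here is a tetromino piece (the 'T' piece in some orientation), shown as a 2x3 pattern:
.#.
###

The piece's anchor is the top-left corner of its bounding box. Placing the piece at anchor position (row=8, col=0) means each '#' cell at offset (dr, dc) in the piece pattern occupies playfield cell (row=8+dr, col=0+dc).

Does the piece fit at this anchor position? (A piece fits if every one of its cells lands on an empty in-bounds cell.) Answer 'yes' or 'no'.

Check each piece cell at anchor (8, 0):
  offset (0,1) -> (8,1): occupied ('#') -> FAIL
  offset (1,0) -> (9,0): occupied ('#') -> FAIL
  offset (1,1) -> (9,1): occupied ('#') -> FAIL
  offset (1,2) -> (9,2): occupied ('#') -> FAIL
All cells valid: no

Answer: no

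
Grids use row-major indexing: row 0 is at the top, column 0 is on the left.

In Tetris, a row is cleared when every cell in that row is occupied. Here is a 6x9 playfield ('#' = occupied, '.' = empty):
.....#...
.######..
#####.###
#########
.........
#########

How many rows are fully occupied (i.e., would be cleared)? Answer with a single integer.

Check each row:
  row 0: 8 empty cells -> not full
  row 1: 3 empty cells -> not full
  row 2: 1 empty cell -> not full
  row 3: 0 empty cells -> FULL (clear)
  row 4: 9 empty cells -> not full
  row 5: 0 empty cells -> FULL (clear)
Total rows cleared: 2

Answer: 2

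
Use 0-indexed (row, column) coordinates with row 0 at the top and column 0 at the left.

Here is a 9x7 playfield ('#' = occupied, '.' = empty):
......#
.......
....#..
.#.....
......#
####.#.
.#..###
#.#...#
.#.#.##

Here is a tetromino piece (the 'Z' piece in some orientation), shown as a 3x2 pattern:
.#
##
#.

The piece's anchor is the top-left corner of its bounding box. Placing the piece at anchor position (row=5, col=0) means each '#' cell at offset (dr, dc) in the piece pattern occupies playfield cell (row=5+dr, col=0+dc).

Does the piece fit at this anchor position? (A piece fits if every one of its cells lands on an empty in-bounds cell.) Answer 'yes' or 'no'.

Answer: no

Derivation:
Check each piece cell at anchor (5, 0):
  offset (0,1) -> (5,1): occupied ('#') -> FAIL
  offset (1,0) -> (6,0): empty -> OK
  offset (1,1) -> (6,1): occupied ('#') -> FAIL
  offset (2,0) -> (7,0): occupied ('#') -> FAIL
All cells valid: no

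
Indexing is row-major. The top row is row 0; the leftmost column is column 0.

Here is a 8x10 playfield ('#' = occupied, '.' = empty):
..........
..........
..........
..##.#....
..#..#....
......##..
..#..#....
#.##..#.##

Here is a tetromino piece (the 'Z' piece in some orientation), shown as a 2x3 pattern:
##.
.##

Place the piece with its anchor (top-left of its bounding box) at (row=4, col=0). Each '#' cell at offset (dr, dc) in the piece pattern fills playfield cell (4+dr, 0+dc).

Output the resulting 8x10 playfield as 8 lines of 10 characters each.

Fill (4+0,0+0) = (4,0)
Fill (4+0,0+1) = (4,1)
Fill (4+1,0+1) = (5,1)
Fill (4+1,0+2) = (5,2)

Answer: ..........
..........
..........
..##.#....
###..#....
.##...##..
..#..#....
#.##..#.##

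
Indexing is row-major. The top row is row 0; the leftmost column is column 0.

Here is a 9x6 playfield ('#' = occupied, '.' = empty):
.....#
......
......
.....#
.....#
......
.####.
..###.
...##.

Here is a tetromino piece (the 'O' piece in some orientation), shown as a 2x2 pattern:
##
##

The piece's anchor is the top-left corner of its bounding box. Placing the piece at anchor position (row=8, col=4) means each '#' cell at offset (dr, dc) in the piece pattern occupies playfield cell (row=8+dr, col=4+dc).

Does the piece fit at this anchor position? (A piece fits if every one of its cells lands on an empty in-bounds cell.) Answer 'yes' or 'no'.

Answer: no

Derivation:
Check each piece cell at anchor (8, 4):
  offset (0,0) -> (8,4): occupied ('#') -> FAIL
  offset (0,1) -> (8,5): empty -> OK
  offset (1,0) -> (9,4): out of bounds -> FAIL
  offset (1,1) -> (9,5): out of bounds -> FAIL
All cells valid: no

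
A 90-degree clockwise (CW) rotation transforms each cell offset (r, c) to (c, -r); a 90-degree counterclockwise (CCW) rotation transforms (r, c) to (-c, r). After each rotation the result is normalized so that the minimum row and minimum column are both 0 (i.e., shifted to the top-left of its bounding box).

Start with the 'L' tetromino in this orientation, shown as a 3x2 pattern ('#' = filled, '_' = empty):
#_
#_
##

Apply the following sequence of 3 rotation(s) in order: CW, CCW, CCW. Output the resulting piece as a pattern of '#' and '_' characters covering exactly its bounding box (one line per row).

Answer: __#
###

Derivation:
Start:
#_
#_
##
After rotation 1 (CW):
###
#__
After rotation 2 (CCW):
#_
#_
##
After rotation 3 (CCW):
__#
###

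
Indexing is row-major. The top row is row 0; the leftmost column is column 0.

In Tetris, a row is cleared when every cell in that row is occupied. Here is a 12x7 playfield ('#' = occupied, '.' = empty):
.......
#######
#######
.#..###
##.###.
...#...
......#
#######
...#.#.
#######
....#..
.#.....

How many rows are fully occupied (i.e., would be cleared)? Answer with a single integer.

Check each row:
  row 0: 7 empty cells -> not full
  row 1: 0 empty cells -> FULL (clear)
  row 2: 0 empty cells -> FULL (clear)
  row 3: 3 empty cells -> not full
  row 4: 2 empty cells -> not full
  row 5: 6 empty cells -> not full
  row 6: 6 empty cells -> not full
  row 7: 0 empty cells -> FULL (clear)
  row 8: 5 empty cells -> not full
  row 9: 0 empty cells -> FULL (clear)
  row 10: 6 empty cells -> not full
  row 11: 6 empty cells -> not full
Total rows cleared: 4

Answer: 4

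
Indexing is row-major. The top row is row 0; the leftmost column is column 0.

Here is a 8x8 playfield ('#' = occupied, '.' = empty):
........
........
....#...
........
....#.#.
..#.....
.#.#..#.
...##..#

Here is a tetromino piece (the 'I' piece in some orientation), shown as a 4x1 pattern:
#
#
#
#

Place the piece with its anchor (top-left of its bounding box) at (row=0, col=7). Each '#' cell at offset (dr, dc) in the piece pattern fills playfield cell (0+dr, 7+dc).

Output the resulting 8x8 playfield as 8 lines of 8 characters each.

Fill (0+0,7+0) = (0,7)
Fill (0+1,7+0) = (1,7)
Fill (0+2,7+0) = (2,7)
Fill (0+3,7+0) = (3,7)

Answer: .......#
.......#
....#..#
.......#
....#.#.
..#.....
.#.#..#.
...##..#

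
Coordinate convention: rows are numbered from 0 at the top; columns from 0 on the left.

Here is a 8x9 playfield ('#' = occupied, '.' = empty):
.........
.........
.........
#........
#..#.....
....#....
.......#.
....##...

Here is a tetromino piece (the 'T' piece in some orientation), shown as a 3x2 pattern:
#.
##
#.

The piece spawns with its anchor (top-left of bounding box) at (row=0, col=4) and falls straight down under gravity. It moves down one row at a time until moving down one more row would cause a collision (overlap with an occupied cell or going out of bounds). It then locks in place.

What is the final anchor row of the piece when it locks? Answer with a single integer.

Spawn at (row=0, col=4). Try each row:
  row 0: fits
  row 1: fits
  row 2: fits
  row 3: blocked -> lock at row 2

Answer: 2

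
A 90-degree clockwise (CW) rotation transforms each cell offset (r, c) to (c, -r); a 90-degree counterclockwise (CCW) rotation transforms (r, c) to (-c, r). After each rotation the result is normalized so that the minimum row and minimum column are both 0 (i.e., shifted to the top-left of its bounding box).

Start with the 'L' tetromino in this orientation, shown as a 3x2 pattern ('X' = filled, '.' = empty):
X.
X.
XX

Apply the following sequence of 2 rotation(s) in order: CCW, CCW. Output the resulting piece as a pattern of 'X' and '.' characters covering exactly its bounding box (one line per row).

Start:
X.
X.
XX
After rotation 1 (CCW):
..X
XXX
After rotation 2 (CCW):
XX
.X
.X

Answer: XX
.X
.X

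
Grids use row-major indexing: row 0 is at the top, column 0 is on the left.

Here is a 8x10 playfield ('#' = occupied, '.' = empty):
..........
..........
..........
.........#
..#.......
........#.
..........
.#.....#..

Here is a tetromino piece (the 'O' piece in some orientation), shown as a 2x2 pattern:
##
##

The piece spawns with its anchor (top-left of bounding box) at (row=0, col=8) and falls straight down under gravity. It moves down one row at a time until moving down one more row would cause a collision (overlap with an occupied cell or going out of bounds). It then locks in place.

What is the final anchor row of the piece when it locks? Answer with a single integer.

Answer: 1

Derivation:
Spawn at (row=0, col=8). Try each row:
  row 0: fits
  row 1: fits
  row 2: blocked -> lock at row 1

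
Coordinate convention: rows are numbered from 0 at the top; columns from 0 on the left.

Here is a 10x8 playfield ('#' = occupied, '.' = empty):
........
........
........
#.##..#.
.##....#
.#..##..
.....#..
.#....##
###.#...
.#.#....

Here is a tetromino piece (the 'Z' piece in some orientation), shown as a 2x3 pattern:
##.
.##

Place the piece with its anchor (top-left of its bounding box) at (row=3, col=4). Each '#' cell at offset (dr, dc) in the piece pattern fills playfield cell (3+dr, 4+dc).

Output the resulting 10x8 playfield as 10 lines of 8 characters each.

Answer: ........
........
........
#.#####.
.##..###
.#..##..
.....#..
.#....##
###.#...
.#.#....

Derivation:
Fill (3+0,4+0) = (3,4)
Fill (3+0,4+1) = (3,5)
Fill (3+1,4+1) = (4,5)
Fill (3+1,4+2) = (4,6)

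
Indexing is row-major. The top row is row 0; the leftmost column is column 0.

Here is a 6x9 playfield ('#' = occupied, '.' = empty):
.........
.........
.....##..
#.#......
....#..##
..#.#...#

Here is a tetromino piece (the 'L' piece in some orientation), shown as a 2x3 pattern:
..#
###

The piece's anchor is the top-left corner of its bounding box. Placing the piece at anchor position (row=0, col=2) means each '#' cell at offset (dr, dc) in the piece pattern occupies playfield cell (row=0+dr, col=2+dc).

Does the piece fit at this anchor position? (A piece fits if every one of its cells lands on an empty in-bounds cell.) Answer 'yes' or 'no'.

Check each piece cell at anchor (0, 2):
  offset (0,2) -> (0,4): empty -> OK
  offset (1,0) -> (1,2): empty -> OK
  offset (1,1) -> (1,3): empty -> OK
  offset (1,2) -> (1,4): empty -> OK
All cells valid: yes

Answer: yes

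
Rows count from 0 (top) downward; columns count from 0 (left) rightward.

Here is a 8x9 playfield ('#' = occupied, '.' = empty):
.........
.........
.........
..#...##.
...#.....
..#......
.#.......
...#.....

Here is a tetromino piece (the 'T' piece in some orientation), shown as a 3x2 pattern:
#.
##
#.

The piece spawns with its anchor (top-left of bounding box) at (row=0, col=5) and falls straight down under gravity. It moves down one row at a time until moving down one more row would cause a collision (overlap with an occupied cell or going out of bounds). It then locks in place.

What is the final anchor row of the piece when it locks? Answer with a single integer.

Spawn at (row=0, col=5). Try each row:
  row 0: fits
  row 1: fits
  row 2: blocked -> lock at row 1

Answer: 1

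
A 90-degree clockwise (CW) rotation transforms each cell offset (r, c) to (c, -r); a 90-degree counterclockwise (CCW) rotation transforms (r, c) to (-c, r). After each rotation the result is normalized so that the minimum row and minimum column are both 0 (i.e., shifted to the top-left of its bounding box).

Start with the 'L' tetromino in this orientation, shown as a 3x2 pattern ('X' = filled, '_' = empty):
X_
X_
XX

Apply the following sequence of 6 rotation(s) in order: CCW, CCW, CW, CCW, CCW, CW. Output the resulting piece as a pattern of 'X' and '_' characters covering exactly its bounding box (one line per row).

Start:
X_
X_
XX
After rotation 1 (CCW):
__X
XXX
After rotation 2 (CCW):
XX
_X
_X
After rotation 3 (CW):
__X
XXX
After rotation 4 (CCW):
XX
_X
_X
After rotation 5 (CCW):
XXX
X__
After rotation 6 (CW):
XX
_X
_X

Answer: XX
_X
_X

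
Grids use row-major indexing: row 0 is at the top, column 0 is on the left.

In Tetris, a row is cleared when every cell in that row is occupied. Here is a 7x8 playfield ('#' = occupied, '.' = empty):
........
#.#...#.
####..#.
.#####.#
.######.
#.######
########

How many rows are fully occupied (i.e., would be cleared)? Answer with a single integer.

Check each row:
  row 0: 8 empty cells -> not full
  row 1: 5 empty cells -> not full
  row 2: 3 empty cells -> not full
  row 3: 2 empty cells -> not full
  row 4: 2 empty cells -> not full
  row 5: 1 empty cell -> not full
  row 6: 0 empty cells -> FULL (clear)
Total rows cleared: 1

Answer: 1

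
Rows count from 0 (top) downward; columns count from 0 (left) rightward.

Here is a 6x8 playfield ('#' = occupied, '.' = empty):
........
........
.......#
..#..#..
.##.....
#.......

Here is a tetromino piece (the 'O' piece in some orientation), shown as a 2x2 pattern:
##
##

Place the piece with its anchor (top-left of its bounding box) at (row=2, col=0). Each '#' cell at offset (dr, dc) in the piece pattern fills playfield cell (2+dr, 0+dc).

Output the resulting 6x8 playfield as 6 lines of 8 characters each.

Fill (2+0,0+0) = (2,0)
Fill (2+0,0+1) = (2,1)
Fill (2+1,0+0) = (3,0)
Fill (2+1,0+1) = (3,1)

Answer: ........
........
##.....#
###..#..
.##.....
#.......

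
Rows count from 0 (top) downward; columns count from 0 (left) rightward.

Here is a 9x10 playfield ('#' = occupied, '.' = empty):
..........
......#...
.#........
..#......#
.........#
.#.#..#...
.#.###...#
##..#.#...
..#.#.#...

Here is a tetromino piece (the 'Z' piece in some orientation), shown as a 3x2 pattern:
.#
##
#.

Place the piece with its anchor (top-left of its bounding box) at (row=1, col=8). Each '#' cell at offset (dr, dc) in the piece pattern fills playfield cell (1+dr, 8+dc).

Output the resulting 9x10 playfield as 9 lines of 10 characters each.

Fill (1+0,8+1) = (1,9)
Fill (1+1,8+0) = (2,8)
Fill (1+1,8+1) = (2,9)
Fill (1+2,8+0) = (3,8)

Answer: ..........
......#..#
.#......##
..#.....##
.........#
.#.#..#...
.#.###...#
##..#.#...
..#.#.#...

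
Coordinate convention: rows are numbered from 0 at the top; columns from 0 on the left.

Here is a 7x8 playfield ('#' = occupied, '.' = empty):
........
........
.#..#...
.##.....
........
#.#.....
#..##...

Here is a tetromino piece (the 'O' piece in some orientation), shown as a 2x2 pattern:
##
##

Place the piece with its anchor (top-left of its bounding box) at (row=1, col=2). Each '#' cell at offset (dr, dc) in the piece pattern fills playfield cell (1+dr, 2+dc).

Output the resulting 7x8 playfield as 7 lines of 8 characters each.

Fill (1+0,2+0) = (1,2)
Fill (1+0,2+1) = (1,3)
Fill (1+1,2+0) = (2,2)
Fill (1+1,2+1) = (2,3)

Answer: ........
..##....
.####...
.##.....
........
#.#.....
#..##...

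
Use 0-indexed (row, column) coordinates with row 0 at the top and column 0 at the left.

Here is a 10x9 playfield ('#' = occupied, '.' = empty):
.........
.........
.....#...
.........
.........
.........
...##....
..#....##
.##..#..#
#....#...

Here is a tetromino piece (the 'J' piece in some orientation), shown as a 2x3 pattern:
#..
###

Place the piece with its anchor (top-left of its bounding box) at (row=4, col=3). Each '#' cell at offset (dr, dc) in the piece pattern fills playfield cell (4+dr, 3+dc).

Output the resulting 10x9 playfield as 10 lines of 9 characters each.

Fill (4+0,3+0) = (4,3)
Fill (4+1,3+0) = (5,3)
Fill (4+1,3+1) = (5,4)
Fill (4+1,3+2) = (5,5)

Answer: .........
.........
.....#...
.........
...#.....
...###...
...##....
..#....##
.##..#..#
#....#...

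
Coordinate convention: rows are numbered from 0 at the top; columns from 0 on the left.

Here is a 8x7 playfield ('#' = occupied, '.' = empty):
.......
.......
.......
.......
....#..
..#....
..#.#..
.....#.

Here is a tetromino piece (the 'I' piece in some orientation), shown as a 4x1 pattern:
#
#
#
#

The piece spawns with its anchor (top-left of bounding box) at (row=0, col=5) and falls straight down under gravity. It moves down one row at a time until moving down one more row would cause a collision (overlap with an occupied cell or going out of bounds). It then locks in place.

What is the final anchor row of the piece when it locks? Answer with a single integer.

Answer: 3

Derivation:
Spawn at (row=0, col=5). Try each row:
  row 0: fits
  row 1: fits
  row 2: fits
  row 3: fits
  row 4: blocked -> lock at row 3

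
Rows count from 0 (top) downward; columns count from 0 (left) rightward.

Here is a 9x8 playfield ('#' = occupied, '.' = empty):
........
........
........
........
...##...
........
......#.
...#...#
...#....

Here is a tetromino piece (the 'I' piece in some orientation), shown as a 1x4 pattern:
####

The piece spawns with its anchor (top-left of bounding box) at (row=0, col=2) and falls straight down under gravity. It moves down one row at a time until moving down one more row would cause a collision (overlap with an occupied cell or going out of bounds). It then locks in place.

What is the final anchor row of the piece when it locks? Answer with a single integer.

Answer: 3

Derivation:
Spawn at (row=0, col=2). Try each row:
  row 0: fits
  row 1: fits
  row 2: fits
  row 3: fits
  row 4: blocked -> lock at row 3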